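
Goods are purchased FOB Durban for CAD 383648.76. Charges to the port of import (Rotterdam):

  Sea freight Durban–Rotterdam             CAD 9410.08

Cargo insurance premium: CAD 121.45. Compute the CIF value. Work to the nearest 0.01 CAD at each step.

CIF value: CAD 393180.29

CIF = FOB price + freight + insurance
CIF = 383648.76 + 9410.08 + 121.45 = 393180.29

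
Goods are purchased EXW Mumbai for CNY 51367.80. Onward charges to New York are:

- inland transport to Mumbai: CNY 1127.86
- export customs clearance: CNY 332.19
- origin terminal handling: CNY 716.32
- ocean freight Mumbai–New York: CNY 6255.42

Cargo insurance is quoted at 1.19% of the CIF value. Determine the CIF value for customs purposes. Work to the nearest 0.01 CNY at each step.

Let C be the CIF value. C = EXW price + pre-shipment costs + freight + 1.19% × C
C − 1.19% × C = 51367.80 + 1127.86 + 332.19 + 716.32 + 6255.42
0.9881 × C = 59799.59
C = 59799.59 / 0.9881 = 60519.78
Insurance premium = 1.19% × 60519.78 = 720.19

CIF value: CNY 60519.78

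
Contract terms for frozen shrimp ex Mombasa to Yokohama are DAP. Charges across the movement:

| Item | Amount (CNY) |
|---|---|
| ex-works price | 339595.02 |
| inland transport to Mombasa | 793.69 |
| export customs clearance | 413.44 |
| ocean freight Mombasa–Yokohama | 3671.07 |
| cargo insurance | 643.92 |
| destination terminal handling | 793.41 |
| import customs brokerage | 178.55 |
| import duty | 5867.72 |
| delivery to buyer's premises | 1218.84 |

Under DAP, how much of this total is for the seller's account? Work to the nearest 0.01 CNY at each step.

Seller's account: CNY 347129.39

DAP: the seller bears all costs to the named destination except import duty and clearance.
Seller's account: goods 339595.02 + inland to port 793.69 + export clearance 413.44 + freight 3671.07 + insurance 643.92 + destination terminal 793.41 + delivery 1218.84 = 347129.39
Buyer's account: brokerage 178.55 + duty 5867.72 = 6046.27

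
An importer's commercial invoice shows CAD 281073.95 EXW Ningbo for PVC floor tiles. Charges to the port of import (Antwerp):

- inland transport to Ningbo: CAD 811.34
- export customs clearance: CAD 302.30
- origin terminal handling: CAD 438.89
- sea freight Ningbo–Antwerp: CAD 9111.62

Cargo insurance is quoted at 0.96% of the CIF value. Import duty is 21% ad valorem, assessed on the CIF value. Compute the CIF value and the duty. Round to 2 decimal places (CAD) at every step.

Let C be the CIF value. C = EXW price + pre-shipment costs + freight + 0.96% × C
C − 0.96% × C = 281073.95 + 811.34 + 302.30 + 438.89 + 9111.62
0.9904 × C = 291738.10
C = 291738.10 / 0.9904 = 294565.93
Insurance premium = 0.96% × 294565.93 = 2827.83
Import duty = 294565.93 × 21% = 61858.85

CIF value: CAD 294565.93; import duty: CAD 61858.85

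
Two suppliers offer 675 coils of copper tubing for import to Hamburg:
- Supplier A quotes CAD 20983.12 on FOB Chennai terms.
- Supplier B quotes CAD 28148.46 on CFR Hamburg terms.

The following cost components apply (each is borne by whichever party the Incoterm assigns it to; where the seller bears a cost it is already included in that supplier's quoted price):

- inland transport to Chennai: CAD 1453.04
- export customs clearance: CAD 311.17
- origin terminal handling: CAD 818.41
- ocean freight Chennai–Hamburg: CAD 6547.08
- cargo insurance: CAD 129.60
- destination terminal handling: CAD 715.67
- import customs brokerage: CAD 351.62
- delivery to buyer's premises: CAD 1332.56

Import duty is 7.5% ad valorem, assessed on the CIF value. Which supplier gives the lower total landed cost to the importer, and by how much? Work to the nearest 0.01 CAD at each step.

Supplier A is cheaper by CAD 664.62

Supplier A (FOB):
CIF value = FOB price + freight + insurance = 20983.12 + 6547.08 + 129.60 = 27659.80
Import duty = 27659.80 × 7.5% = 2074.49
Buyer bears (A): 6547.08 + 129.60 + 715.67 + 351.62 + 1332.56 = 9076.53
Landed cost (A) = invoice 20983.12 + 9076.53 + duty 2074.49 = 32134.14
Supplier B (CFR):
CIF value = CFR price + insurance = 28148.46 + 129.60 = 28278.06
Import duty = 28278.06 × 7.5% = 2120.85
Buyer bears (B): 129.60 + 715.67 + 351.62 + 1332.56 = 2529.45
Landed cost (B) = invoice 28148.46 + 2529.45 + duty 2120.85 = 32798.76
Difference = |32134.14 − 32798.76| = 664.62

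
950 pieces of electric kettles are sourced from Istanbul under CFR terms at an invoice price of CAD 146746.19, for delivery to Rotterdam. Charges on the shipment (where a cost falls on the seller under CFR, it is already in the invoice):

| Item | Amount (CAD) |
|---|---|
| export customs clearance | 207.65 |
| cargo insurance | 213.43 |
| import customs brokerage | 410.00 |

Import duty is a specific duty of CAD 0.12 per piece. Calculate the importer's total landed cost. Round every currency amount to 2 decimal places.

CFR: the seller pays costs through ocean freight to the destination port, but not insurance.
Already in the invoice (seller's account under CFR): export clearance — exclude.
CIF value = CFR price + insurance = 146746.19 + 213.43 = 146959.62
Import duty = 950 × 0.12 = 114.00
Buyer bears: insurance 213.43 + brokerage 410.00 + duty 114.00 = 737.43
Landed cost = invoice 146746.19 + 737.43 = 147483.62

Total landed cost: CAD 147483.62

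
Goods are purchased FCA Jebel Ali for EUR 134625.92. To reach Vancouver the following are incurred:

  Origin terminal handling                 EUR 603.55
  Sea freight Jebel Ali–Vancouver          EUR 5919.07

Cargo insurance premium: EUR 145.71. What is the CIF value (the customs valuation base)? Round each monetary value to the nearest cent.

CIF = FCA price + pre-shipment costs + freight + insurance
CIF = 134625.92 + 603.55 + 5919.07 + 145.71 = 141294.25

CIF value: EUR 141294.25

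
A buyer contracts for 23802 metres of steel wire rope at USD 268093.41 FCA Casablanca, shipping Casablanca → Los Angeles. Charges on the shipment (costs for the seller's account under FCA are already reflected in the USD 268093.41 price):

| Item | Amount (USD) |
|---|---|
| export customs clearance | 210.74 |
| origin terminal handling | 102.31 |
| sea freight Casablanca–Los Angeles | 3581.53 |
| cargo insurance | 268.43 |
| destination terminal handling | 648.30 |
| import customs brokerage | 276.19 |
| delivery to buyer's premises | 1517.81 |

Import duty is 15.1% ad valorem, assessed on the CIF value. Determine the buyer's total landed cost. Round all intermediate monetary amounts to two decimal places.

Total landed cost: USD 315566.88

FCA: the seller delivers export-cleared goods to the carrier; the buyer bears costs from that point.
Already in the invoice (seller's account under FCA): export clearance — exclude.
CIF value = FCA price + origin terminal + freight + insurance = 268093.41 + 102.31 + 3581.53 + 268.43 = 272045.68
Import duty = 272045.68 × 15.1% = 41078.90
Buyer bears: origin terminal 102.31 + freight 3581.53 + insurance 268.43 + destination terminal 648.30 + brokerage 276.19 + delivery 1517.81 + duty 41078.90 = 47473.47
Landed cost = invoice 268093.41 + 47473.47 = 315566.88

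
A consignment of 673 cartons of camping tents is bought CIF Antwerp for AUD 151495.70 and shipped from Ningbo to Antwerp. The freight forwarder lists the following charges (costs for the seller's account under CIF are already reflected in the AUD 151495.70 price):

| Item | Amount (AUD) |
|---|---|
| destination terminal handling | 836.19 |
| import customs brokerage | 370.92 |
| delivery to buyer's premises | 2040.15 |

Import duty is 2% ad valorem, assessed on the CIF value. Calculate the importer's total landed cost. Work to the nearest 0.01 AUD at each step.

Total landed cost: AUD 157772.87

CIF: the seller pays costs through ocean freight and marine insurance to the destination port.
The CIF price already equals the CIF value: 151495.70
Import duty = 151495.70 × 2% = 3029.91
Buyer bears: destination terminal 836.19 + brokerage 370.92 + delivery 2040.15 + duty 3029.91 = 6277.17
Landed cost = invoice 151495.70 + 6277.17 = 157772.87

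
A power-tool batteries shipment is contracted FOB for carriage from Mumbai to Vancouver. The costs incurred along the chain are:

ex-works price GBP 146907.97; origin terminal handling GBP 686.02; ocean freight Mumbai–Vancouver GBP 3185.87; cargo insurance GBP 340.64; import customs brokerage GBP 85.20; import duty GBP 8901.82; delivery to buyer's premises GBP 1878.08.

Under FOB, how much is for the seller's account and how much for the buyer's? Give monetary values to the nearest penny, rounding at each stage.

FOB: the seller bears costs until goods are on board at the origin port; the buyer bears freight, insurance and all costs thereafter.
Seller's account: goods 146907.97 + origin terminal 686.02 = 147593.99
Buyer's account: freight 3185.87 + insurance 340.64 + brokerage 85.20 + duty 8901.82 + delivery 1878.08 = 14391.61

Seller: GBP 147593.99; buyer: GBP 14391.61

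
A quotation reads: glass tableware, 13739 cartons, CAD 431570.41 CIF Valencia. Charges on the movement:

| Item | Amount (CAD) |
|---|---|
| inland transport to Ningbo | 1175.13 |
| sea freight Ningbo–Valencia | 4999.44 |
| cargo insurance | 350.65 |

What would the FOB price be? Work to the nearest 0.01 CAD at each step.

Not relevant to the conversion: inland to port — on the seller under both CIF and FOB; already in the CIF price and stays in the FOB price.
From CIF to FOB, the seller no longer bears: freight, insurance.
FOB price = 431570.41 − 4999.44 − 350.65 = 426220.32

FOB price: CAD 426220.32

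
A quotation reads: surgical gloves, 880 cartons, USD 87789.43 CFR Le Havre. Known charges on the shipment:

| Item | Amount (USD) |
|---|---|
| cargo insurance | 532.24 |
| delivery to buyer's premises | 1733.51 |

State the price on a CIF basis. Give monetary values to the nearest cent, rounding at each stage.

Not relevant to the conversion: delivery — on the buyer under both terms; not part of either seller's price.
From CFR to CIF, the seller additionally bears: insurance.
CIF price = 87789.43 + 532.24 = 88321.67

CIF price: USD 88321.67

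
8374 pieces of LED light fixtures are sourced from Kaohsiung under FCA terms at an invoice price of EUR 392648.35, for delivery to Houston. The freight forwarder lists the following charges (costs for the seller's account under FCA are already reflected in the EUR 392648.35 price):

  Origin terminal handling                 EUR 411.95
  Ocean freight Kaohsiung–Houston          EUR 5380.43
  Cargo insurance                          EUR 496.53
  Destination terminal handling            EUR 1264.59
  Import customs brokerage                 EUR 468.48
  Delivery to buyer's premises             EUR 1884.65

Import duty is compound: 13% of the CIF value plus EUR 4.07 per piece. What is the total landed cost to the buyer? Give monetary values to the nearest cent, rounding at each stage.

Total landed cost: EUR 488499.00

FCA: the seller delivers export-cleared goods to the carrier; the buyer bears costs from that point.
CIF value = FCA price + origin terminal + freight + insurance = 392648.35 + 411.95 + 5380.43 + 496.53 = 398937.26
Ad valorem component: 398937.26 × 13% = 51861.84
Specific component: 8374 × 4.07 = 34082.18
Import duty = 51861.84 + 34082.18 = 85944.02
Buyer bears: origin terminal 411.95 + freight 5380.43 + insurance 496.53 + destination terminal 1264.59 + brokerage 468.48 + delivery 1884.65 + duty 85944.02 = 95850.65
Landed cost = invoice 392648.35 + 95850.65 = 488499.00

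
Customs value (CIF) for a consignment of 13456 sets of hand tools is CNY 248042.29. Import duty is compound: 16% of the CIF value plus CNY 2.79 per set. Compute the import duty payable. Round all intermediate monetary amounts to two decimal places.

Ad valorem component: 248042.29 × 16% = 39686.77
Specific component: 13456 × 2.79 = 37542.24
Import duty = 39686.77 + 37542.24 = 77229.01

Import duty: CNY 77229.01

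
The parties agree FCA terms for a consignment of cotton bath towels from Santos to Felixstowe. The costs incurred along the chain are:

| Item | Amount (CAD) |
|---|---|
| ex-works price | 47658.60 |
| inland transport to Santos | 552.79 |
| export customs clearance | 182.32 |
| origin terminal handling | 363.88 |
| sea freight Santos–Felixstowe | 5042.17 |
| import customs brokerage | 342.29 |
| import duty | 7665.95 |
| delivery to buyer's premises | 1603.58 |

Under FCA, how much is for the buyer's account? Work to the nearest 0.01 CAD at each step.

Buyer's account: CAD 15017.87

FCA: the seller delivers export-cleared goods to the carrier; the buyer bears costs from that point.
Seller's account: goods 47658.60 + inland to port 552.79 + export clearance 182.32 = 48393.71
Buyer's account: origin terminal 363.88 + freight 5042.17 + brokerage 342.29 + duty 7665.95 + delivery 1603.58 = 15017.87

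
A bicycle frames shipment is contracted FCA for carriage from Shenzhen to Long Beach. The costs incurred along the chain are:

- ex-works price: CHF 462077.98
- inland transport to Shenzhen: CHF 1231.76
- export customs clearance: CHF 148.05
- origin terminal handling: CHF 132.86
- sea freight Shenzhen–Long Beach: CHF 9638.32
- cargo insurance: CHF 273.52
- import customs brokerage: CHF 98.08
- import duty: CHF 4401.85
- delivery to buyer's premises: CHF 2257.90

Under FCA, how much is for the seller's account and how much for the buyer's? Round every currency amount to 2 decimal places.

Seller: CHF 463457.79; buyer: CHF 16802.53

FCA: the seller delivers export-cleared goods to the carrier; the buyer bears costs from that point.
Seller's account: goods 462077.98 + inland to port 1231.76 + export clearance 148.05 = 463457.79
Buyer's account: origin terminal 132.86 + freight 9638.32 + insurance 273.52 + brokerage 98.08 + duty 4401.85 + delivery 2257.90 = 16802.53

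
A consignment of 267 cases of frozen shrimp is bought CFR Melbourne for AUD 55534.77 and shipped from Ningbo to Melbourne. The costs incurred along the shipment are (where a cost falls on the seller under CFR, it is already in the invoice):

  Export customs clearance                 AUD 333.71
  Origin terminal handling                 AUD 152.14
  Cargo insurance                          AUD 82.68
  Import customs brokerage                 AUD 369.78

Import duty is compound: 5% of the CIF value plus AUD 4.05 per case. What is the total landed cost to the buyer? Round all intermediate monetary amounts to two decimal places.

Total landed cost: AUD 59849.45

CFR: the seller pays costs through ocean freight to the destination port, but not insurance.
Already in the invoice (seller's account under CFR): export clearance, origin terminal — exclude.
CIF value = CFR price + insurance = 55534.77 + 82.68 = 55617.45
Ad valorem component: 55617.45 × 5% = 2780.87
Specific component: 267 × 4.05 = 1081.35
Import duty = 2780.87 + 1081.35 = 3862.22
Buyer bears: insurance 82.68 + brokerage 369.78 + duty 3862.22 = 4314.68
Landed cost = invoice 55534.77 + 4314.68 = 59849.45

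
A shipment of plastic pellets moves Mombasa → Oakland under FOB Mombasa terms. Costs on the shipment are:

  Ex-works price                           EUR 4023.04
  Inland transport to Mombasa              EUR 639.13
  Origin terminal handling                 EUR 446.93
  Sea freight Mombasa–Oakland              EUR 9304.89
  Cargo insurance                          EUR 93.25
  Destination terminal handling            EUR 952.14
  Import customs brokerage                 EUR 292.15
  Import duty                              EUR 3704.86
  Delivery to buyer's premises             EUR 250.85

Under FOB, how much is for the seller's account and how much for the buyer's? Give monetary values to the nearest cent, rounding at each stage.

Seller: EUR 5109.10; buyer: EUR 14598.14

FOB: the seller bears costs until goods are on board at the origin port; the buyer bears freight, insurance and all costs thereafter.
Seller's account: goods 4023.04 + inland to port 639.13 + origin terminal 446.93 = 5109.10
Buyer's account: freight 9304.89 + insurance 93.25 + destination terminal 952.14 + brokerage 292.15 + duty 3704.86 + delivery 250.85 = 14598.14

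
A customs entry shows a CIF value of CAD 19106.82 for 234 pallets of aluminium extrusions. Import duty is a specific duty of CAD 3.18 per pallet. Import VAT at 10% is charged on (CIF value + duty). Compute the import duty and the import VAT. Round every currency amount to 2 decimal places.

Import duty: CAD 744.12; import VAT: CAD 1985.09

Import duty = 234 × 3.18 = 744.12
VAT base = CIF + duty = 19106.82 + 744.12 = 19850.94
Import VAT = 19850.94 × 10% = 1985.09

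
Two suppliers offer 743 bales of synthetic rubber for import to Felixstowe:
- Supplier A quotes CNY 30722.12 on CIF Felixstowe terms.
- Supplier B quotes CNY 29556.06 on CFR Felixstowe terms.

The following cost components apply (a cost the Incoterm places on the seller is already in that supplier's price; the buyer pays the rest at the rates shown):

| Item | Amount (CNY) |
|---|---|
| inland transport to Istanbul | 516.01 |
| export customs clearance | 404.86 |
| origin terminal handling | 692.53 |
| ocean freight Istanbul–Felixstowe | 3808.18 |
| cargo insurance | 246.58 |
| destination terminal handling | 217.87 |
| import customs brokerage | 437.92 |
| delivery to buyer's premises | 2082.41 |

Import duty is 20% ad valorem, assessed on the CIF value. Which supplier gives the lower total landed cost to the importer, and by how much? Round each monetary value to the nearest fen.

Supplier B is cheaper by CNY 1103.37

Supplier A (CIF):
The CIF price already equals the CIF value: 30722.12
Import duty = 30722.12 × 20% = 6144.42
Buyer bears (A): 217.87 + 437.92 + 2082.41 = 2738.20
Landed cost (A) = invoice 30722.12 + 2738.20 + duty 6144.42 = 39604.74
Supplier B (CFR):
CIF value = CFR price + insurance = 29556.06 + 246.58 = 29802.64
Import duty = 29802.64 × 20% = 5960.53
Buyer bears (B): 246.58 + 217.87 + 437.92 + 2082.41 = 2984.78
Landed cost (B) = invoice 29556.06 + 2984.78 + duty 5960.53 = 38501.37
Difference = |39604.74 − 38501.37| = 1103.37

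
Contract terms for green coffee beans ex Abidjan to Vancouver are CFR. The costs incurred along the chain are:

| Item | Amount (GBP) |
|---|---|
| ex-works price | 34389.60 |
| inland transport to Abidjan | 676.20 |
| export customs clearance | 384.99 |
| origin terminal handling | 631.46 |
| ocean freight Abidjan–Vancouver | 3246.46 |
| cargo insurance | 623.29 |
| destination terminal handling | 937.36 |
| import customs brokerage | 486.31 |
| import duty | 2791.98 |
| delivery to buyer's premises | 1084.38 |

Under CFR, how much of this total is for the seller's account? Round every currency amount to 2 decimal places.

CFR: the seller pays costs through ocean freight to the destination port, but not insurance.
Seller's account: goods 34389.60 + inland to port 676.20 + export clearance 384.99 + origin terminal 631.46 + freight 3246.46 = 39328.71
Buyer's account: insurance 623.29 + destination terminal 937.36 + brokerage 486.31 + duty 2791.98 + delivery 1084.38 = 5923.32

Seller's account: GBP 39328.71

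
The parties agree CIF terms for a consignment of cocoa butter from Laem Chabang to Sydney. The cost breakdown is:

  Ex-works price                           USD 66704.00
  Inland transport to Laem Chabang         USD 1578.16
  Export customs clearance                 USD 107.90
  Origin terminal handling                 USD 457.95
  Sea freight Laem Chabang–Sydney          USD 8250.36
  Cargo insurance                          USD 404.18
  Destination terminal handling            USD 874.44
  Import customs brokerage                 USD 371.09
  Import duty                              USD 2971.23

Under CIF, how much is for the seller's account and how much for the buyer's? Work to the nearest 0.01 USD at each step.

Seller: USD 77502.55; buyer: USD 4216.76

CIF: the seller pays costs through ocean freight and marine insurance to the destination port.
Seller's account: goods 66704.00 + inland to port 1578.16 + export clearance 107.90 + origin terminal 457.95 + freight 8250.36 + insurance 404.18 = 77502.55
Buyer's account: destination terminal 874.44 + brokerage 371.09 + duty 2971.23 = 4216.76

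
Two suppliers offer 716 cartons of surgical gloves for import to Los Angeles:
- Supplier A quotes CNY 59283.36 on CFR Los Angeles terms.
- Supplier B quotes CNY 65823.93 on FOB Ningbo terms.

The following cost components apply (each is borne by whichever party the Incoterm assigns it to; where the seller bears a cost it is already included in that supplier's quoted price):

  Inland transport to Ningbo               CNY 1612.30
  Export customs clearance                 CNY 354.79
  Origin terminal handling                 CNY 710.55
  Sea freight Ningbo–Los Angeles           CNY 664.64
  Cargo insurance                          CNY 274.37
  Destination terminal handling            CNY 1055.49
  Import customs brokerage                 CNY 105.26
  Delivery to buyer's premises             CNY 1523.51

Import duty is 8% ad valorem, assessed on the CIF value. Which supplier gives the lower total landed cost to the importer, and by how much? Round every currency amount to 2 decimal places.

Supplier A is cheaper by CNY 7781.63

Supplier A (CFR):
CIF value = CFR price + insurance = 59283.36 + 274.37 = 59557.73
Import duty = 59557.73 × 8% = 4764.62
Buyer bears (A): 274.37 + 1055.49 + 105.26 + 1523.51 = 2958.63
Landed cost (A) = invoice 59283.36 + 2958.63 + duty 4764.62 = 67006.61
Supplier B (FOB):
CIF value = FOB price + freight + insurance = 65823.93 + 664.64 + 274.37 = 66762.94
Import duty = 66762.94 × 8% = 5341.04
Buyer bears (B): 664.64 + 274.37 + 1055.49 + 105.26 + 1523.51 = 3623.27
Landed cost (B) = invoice 65823.93 + 3623.27 + duty 5341.04 = 74788.24
Difference = |67006.61 − 74788.24| = 7781.63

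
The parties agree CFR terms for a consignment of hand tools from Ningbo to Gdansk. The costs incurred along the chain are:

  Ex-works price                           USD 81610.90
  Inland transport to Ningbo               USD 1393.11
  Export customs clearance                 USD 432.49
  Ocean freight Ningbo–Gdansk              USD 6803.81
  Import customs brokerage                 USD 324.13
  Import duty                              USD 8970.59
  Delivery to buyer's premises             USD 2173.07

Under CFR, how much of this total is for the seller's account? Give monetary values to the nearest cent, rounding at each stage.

Seller's account: USD 90240.31

CFR: the seller pays costs through ocean freight to the destination port, but not insurance.
Seller's account: goods 81610.90 + inland to port 1393.11 + export clearance 432.49 + freight 6803.81 = 90240.31
Buyer's account: brokerage 324.13 + duty 8970.59 + delivery 2173.07 = 11467.79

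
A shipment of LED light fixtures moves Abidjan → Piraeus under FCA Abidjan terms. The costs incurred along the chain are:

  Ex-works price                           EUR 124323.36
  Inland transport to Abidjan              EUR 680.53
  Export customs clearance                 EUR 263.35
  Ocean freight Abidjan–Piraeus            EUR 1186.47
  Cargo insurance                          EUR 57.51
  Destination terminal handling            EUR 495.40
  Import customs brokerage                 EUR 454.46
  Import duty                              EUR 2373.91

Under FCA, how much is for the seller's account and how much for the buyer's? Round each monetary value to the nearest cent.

FCA: the seller delivers export-cleared goods to the carrier; the buyer bears costs from that point.
Seller's account: goods 124323.36 + inland to port 680.53 + export clearance 263.35 = 125267.24
Buyer's account: freight 1186.47 + insurance 57.51 + destination terminal 495.40 + brokerage 454.46 + duty 2373.91 = 4567.75

Seller: EUR 125267.24; buyer: EUR 4567.75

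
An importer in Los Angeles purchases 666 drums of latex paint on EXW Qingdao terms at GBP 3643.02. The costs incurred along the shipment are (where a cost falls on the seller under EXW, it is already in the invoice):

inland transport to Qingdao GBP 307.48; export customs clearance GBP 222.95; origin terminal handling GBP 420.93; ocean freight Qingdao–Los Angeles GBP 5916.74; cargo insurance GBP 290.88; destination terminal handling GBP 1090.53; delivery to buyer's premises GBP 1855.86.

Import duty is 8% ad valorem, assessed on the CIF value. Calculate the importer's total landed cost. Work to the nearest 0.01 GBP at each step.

Total landed cost: GBP 14612.55

EXW: the seller makes goods available at their premises; the buyer bears all onward costs.
CIF value = EXW price + inland to port + export clearance + origin terminal + freight + insurance = 3643.02 + 307.48 + 222.95 + 420.93 + 5916.74 + 290.88 = 10802.00
Import duty = 10802.00 × 8% = 864.16
Buyer bears: inland to port 307.48 + export clearance 222.95 + origin terminal 420.93 + freight 5916.74 + insurance 290.88 + destination terminal 1090.53 + delivery 1855.86 + duty 864.16 = 10969.53
Landed cost = invoice 3643.02 + 10969.53 = 14612.55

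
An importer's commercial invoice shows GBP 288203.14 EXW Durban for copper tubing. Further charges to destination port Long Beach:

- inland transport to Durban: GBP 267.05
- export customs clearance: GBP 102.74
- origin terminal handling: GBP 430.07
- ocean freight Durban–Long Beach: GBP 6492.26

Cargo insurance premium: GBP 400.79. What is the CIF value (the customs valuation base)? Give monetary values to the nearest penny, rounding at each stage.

CIF value: GBP 295896.05

CIF = EXW price + pre-shipment costs + freight + insurance
CIF = 288203.14 + 267.05 + 102.74 + 430.07 + 6492.26 + 400.79 = 295896.05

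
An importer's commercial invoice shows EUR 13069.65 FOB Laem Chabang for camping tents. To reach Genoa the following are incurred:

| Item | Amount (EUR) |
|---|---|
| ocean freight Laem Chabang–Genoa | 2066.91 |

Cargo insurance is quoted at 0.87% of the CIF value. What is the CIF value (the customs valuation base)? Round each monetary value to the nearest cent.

Let C be the CIF value. C = FOB price + freight + 0.87% × C
C − 0.87% × C = 13069.65 + 2066.91
0.9913 × C = 15136.56
C = 15136.56 / 0.9913 = 15269.40
Insurance premium = 0.87% × 15269.40 = 132.84

CIF value: EUR 15269.40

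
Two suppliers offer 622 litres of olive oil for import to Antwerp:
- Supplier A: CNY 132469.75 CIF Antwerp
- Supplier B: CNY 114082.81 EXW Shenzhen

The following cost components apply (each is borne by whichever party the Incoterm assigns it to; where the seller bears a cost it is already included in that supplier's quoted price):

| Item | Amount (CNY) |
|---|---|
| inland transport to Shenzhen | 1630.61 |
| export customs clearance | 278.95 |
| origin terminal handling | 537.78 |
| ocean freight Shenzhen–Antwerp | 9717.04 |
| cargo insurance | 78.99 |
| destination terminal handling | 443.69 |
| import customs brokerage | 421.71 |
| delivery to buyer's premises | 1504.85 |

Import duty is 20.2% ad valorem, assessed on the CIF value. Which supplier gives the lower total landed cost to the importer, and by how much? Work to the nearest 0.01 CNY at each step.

Supplier A (CIF):
The CIF price already equals the CIF value: 132469.75
Import duty = 132469.75 × 20.2% = 26758.89
Buyer bears (A): 443.69 + 421.71 + 1504.85 = 2370.25
Landed cost (A) = invoice 132469.75 + 2370.25 + duty 26758.89 = 161598.89
Supplier B (EXW):
CIF value = EXW price + inland to port + export clearance + origin terminal + freight + insurance = 114082.81 + 1630.61 + 278.95 + 537.78 + 9717.04 + 78.99 = 126326.18
Import duty = 126326.18 × 20.2% = 25517.89
Buyer bears (B): 1630.61 + 278.95 + 537.78 + 9717.04 + 78.99 + 443.69 + 421.71 + 1504.85 = 14613.62
Landed cost (B) = invoice 114082.81 + 14613.62 + duty 25517.89 = 154214.32
Difference = |161598.89 − 154214.32| = 7384.57

Supplier B is cheaper by CNY 7384.57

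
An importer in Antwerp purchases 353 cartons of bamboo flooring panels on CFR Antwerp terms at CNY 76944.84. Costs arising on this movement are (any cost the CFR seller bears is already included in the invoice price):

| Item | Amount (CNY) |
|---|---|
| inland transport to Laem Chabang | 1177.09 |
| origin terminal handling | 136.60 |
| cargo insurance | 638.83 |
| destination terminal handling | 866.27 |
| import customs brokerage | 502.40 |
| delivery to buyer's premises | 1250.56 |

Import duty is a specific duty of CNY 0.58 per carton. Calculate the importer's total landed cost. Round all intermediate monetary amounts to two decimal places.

Total landed cost: CNY 80407.64

CFR: the seller pays costs through ocean freight to the destination port, but not insurance.
Already in the invoice (seller's account under CFR): inland to port, origin terminal — exclude.
CIF value = CFR price + insurance = 76944.84 + 638.83 = 77583.67
Import duty = 353 × 0.58 = 204.74
Buyer bears: insurance 638.83 + destination terminal 866.27 + brokerage 502.40 + delivery 1250.56 + duty 204.74 = 3462.80
Landed cost = invoice 76944.84 + 3462.80 = 80407.64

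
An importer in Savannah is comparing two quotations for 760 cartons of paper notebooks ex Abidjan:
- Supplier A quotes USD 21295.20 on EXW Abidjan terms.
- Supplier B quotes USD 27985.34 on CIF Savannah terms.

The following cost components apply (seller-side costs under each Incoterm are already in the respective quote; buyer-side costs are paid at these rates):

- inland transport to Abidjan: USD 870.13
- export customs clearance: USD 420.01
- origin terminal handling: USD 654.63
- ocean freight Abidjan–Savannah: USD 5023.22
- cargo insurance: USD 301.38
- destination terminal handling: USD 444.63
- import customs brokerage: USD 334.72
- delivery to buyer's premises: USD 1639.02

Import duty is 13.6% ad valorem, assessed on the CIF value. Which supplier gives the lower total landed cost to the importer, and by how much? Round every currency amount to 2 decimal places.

Supplier B is cheaper by USD 658.00

Supplier A (EXW):
CIF value = EXW price + inland to port + export clearance + origin terminal + freight + insurance = 21295.20 + 870.13 + 420.01 + 654.63 + 5023.22 + 301.38 = 28564.57
Import duty = 28564.57 × 13.6% = 3884.78
Buyer bears (A): 870.13 + 420.01 + 654.63 + 5023.22 + 301.38 + 444.63 + 334.72 + 1639.02 = 9687.74
Landed cost (A) = invoice 21295.20 + 9687.74 + duty 3884.78 = 34867.72
Supplier B (CIF):
The CIF price already equals the CIF value: 27985.34
Import duty = 27985.34 × 13.6% = 3806.01
Buyer bears (B): 444.63 + 334.72 + 1639.02 = 2418.37
Landed cost (B) = invoice 27985.34 + 2418.37 + duty 3806.01 = 34209.72
Difference = |34867.72 − 34209.72| = 658.00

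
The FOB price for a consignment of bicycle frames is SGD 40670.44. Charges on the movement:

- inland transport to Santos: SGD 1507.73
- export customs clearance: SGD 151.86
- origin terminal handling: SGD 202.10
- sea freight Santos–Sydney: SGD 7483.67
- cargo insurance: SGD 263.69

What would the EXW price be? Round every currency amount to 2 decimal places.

EXW price: SGD 38808.75

Not relevant to the conversion: freight, insurance — on the buyer under both terms; not part of either seller's price.
From FOB to EXW, the seller no longer bears: inland to port, export clearance, origin terminal.
EXW price = 40670.44 − 1507.73 − 151.86 − 202.10 = 38808.75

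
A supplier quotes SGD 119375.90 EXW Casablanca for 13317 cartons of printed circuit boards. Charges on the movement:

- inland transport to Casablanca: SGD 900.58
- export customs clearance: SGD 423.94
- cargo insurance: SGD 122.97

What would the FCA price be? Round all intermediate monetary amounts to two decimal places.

Not relevant to the conversion: insurance — on the buyer under both terms; not part of either seller's price.
From EXW to FCA, the seller additionally bears: inland to port, export clearance.
FCA price = 119375.90 + 900.58 + 423.94 = 120700.42

FCA price: SGD 120700.42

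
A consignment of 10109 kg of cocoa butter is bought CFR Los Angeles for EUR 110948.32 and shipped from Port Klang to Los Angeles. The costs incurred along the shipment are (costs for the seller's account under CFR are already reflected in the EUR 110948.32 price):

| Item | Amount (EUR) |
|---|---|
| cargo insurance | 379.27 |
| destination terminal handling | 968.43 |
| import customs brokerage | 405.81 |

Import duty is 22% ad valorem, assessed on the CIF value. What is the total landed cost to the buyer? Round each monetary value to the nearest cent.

CFR: the seller pays costs through ocean freight to the destination port, but not insurance.
CIF value = CFR price + insurance = 110948.32 + 379.27 = 111327.59
Import duty = 111327.59 × 22% = 24492.07
Buyer bears: insurance 379.27 + destination terminal 968.43 + brokerage 405.81 + duty 24492.07 = 26245.58
Landed cost = invoice 110948.32 + 26245.58 = 137193.90

Total landed cost: EUR 137193.90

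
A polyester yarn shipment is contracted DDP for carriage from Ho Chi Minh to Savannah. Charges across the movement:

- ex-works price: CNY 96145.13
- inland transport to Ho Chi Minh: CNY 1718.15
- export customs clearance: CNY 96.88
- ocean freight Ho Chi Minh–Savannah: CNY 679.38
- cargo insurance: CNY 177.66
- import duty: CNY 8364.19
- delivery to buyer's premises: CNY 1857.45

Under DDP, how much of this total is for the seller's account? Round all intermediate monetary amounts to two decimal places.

Seller's account: CNY 109038.84

DDP: the seller bears all costs including import duty.
Seller's account: goods 96145.13 + inland to port 1718.15 + export clearance 96.88 + freight 679.38 + insurance 177.66 + duty 8364.19 + delivery 1857.45 = 109038.84
Buyer's account: 0.00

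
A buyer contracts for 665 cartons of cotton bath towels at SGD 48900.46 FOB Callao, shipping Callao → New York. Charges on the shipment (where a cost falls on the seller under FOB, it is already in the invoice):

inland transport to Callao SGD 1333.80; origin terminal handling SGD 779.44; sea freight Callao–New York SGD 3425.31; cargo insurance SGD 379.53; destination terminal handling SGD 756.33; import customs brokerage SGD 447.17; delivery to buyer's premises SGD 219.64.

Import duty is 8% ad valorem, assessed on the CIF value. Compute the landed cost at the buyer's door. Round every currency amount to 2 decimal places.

Total landed cost: SGD 58344.86

FOB: the seller bears costs until goods are on board at the origin port; the buyer bears freight, insurance and all costs thereafter.
Already in the invoice (seller's account under FOB): inland to port, origin terminal — exclude.
CIF value = FOB price + freight + insurance = 48900.46 + 3425.31 + 379.53 = 52705.30
Import duty = 52705.30 × 8% = 4216.42
Buyer bears: freight 3425.31 + insurance 379.53 + destination terminal 756.33 + brokerage 447.17 + delivery 219.64 + duty 4216.42 = 9444.40
Landed cost = invoice 48900.46 + 9444.40 = 58344.86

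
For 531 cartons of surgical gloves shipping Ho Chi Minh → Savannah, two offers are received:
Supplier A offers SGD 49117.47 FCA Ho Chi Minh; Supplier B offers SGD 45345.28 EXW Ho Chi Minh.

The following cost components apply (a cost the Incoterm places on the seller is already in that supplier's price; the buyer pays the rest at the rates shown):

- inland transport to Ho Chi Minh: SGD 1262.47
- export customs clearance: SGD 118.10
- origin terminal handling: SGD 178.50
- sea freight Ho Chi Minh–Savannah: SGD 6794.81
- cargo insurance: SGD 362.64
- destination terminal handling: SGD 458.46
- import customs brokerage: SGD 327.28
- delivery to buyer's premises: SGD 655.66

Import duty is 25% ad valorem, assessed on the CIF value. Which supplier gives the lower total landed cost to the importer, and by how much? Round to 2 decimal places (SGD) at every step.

Supplier A (FCA):
CIF value = FCA price + origin terminal + freight + insurance = 49117.47 + 178.50 + 6794.81 + 362.64 = 56453.42
Import duty = 56453.42 × 25% = 14113.36
Buyer bears (A): 178.50 + 6794.81 + 362.64 + 458.46 + 327.28 + 655.66 = 8777.35
Landed cost (A) = invoice 49117.47 + 8777.35 + duty 14113.36 = 72008.18
Supplier B (EXW):
CIF value = EXW price + inland to port + export clearance + origin terminal + freight + insurance = 45345.28 + 1262.47 + 118.10 + 178.50 + 6794.81 + 362.64 = 54061.80
Import duty = 54061.80 × 25% = 13515.45
Buyer bears (B): 1262.47 + 118.10 + 178.50 + 6794.81 + 362.64 + 458.46 + 327.28 + 655.66 = 10157.92
Landed cost (B) = invoice 45345.28 + 10157.92 + duty 13515.45 = 69018.65
Difference = |72008.18 − 69018.65| = 2989.53

Supplier B is cheaper by SGD 2989.53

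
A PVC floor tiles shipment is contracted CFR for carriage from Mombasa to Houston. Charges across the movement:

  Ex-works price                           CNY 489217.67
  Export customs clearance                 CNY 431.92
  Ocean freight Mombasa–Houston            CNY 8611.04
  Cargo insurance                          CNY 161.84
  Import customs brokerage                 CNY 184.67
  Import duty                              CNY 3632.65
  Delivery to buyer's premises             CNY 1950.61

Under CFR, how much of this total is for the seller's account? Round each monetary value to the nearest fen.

CFR: the seller pays costs through ocean freight to the destination port, but not insurance.
Seller's account: goods 489217.67 + export clearance 431.92 + freight 8611.04 = 498260.63
Buyer's account: insurance 161.84 + brokerage 184.67 + duty 3632.65 + delivery 1950.61 = 5929.77

Seller's account: CNY 498260.63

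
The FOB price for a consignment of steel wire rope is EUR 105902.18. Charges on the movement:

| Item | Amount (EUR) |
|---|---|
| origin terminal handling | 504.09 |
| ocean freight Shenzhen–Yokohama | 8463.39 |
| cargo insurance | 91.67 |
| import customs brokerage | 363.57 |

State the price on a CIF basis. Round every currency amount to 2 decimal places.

Not relevant to the conversion: origin terminal — on the seller under both FOB and CIF; already in the FOB price and stays in the CIF price. brokerage — on the buyer under both terms; not part of either seller's price.
From FOB to CIF, the seller additionally bears: freight, insurance.
CIF price = 105902.18 + 8463.39 + 91.67 = 114457.24

CIF price: EUR 114457.24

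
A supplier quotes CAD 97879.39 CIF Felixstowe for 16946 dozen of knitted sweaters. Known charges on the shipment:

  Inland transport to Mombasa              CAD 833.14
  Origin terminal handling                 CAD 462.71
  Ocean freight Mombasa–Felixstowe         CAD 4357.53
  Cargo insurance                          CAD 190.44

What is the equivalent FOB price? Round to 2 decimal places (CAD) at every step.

Not relevant to the conversion: inland to port, origin terminal — on the seller under both CIF and FOB; already in the CIF price and stays in the FOB price.
From CIF to FOB, the seller no longer bears: freight, insurance.
FOB price = 97879.39 − 4357.53 − 190.44 = 93331.42

FOB price: CAD 93331.42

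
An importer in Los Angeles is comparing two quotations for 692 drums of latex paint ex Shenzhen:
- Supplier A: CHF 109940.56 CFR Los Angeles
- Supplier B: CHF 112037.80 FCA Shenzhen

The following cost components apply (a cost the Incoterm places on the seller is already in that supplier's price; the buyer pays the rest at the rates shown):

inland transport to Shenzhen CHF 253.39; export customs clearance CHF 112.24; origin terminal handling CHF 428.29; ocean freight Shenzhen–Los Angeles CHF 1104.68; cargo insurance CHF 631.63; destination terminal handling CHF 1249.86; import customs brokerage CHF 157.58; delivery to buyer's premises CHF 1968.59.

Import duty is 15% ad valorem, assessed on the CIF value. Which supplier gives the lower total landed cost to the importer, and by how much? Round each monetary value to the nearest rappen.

Supplier A (CFR):
CIF value = CFR price + insurance = 109940.56 + 631.63 = 110572.19
Import duty = 110572.19 × 15% = 16585.83
Buyer bears (A): 631.63 + 1249.86 + 157.58 + 1968.59 = 4007.66
Landed cost (A) = invoice 109940.56 + 4007.66 + duty 16585.83 = 130534.05
Supplier B (FCA):
CIF value = FCA price + origin terminal + freight + insurance = 112037.80 + 428.29 + 1104.68 + 631.63 = 114202.40
Import duty = 114202.40 × 15% = 17130.36
Buyer bears (B): 428.29 + 1104.68 + 631.63 + 1249.86 + 157.58 + 1968.59 = 5540.63
Landed cost (B) = invoice 112037.80 + 5540.63 + duty 17130.36 = 134708.79
Difference = |130534.05 − 134708.79| = 4174.74

Supplier A is cheaper by CHF 4174.74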